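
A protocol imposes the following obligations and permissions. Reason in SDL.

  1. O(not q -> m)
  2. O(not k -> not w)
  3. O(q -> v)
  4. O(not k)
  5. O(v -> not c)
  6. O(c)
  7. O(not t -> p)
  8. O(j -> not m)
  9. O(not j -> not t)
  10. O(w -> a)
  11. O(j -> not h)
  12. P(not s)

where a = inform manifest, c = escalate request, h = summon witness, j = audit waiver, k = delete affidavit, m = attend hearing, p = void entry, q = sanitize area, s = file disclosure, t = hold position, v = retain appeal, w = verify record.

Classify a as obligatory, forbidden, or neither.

Neither

Premise 10 is O(w -> a), but O(w) is not derivable from the premises, so it does not yield O(a).
No premise or chain of K-axiom applications forces O(a), and none forces O(not a). So a is neither obligatory nor forbidden under these norms.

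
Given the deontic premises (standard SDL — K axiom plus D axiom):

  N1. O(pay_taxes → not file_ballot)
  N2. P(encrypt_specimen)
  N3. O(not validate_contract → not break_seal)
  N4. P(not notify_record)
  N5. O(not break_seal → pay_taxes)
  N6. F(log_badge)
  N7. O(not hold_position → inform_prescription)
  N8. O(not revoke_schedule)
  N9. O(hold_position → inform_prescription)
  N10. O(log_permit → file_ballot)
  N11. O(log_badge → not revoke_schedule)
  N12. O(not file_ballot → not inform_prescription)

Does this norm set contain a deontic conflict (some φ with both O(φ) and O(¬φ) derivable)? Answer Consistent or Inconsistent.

Consistent

Premise 11 is O(log_badge → not revoke_schedule); even if O(not revoke_schedule) held, inferring O(log_badge) would be affirming the consequent — invalid.
So O(log_badge) is not derivable, and the apparent clash with O(not log_badge) does not arise.
A world satisfying every obligation exists (e.g. break_seal=true, encrypt_specimen=false, file_ballot=true, hold_position=false, inform_prescription=true, log_badge=false, log_permit=false, notify_record=false, pay_taxes=false, revoke_schedule=false, validate_contract=true); no atom is both obligatory and forbidden, so the set is consistent.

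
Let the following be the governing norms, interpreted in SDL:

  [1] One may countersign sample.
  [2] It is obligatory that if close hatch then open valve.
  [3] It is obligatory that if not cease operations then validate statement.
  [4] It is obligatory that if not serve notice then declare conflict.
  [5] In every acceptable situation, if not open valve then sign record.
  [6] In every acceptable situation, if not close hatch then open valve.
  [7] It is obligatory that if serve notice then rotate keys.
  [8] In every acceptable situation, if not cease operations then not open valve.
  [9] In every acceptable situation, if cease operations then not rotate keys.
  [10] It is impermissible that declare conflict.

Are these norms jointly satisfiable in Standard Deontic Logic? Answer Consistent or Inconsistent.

Premises 6 and 2 cover both cases: O(¬close_hatch → open_valve) and O(close_hatch → open_valve). Since ¬close_hatch ∨ close_hatch is a tautology, O(open_valve) follows.
Premise 8 is O(¬cease_operations → ¬open_valve); contrapositively O(open_valve → cease_operations). Since O(open_valve) holds, K gives O(cease_operations).
From O(cease_operations) and premise 9, O(cease_operations → ¬rotate_keys), we obtain O(¬rotate_keys).
Premise 7 is O(serve_notice → rotate_keys); contrapositively O(¬rotate_keys → ¬serve_notice). Since O(¬rotate_keys) holds, K gives O(¬serve_notice).
Premise 4 is O(¬serve_notice → declare_conflict); since O(¬serve_notice), deontic closure gives O(declare_conflict).
Yet premise 10 is F(declare_conflict), i.e. O(¬declare_conflict).
We now have both O(declare_conflict) and O(¬declare_conflict) — declare_conflict is simultaneously obligatory and forbidden, violating the D-axiom.

Inconsistent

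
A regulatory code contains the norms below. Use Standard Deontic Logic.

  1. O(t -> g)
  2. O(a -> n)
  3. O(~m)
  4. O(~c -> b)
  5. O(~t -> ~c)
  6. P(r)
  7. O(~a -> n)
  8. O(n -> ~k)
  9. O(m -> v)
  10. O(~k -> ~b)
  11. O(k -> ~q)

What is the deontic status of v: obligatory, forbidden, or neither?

Neither

Premise 9 is O(m -> v), but O(m) is not derivable from the premises, so it does not yield O(v).
No premise or chain of K-axiom applications forces O(v), and none forces O(~v). So v is neither obligatory nor forbidden under these norms.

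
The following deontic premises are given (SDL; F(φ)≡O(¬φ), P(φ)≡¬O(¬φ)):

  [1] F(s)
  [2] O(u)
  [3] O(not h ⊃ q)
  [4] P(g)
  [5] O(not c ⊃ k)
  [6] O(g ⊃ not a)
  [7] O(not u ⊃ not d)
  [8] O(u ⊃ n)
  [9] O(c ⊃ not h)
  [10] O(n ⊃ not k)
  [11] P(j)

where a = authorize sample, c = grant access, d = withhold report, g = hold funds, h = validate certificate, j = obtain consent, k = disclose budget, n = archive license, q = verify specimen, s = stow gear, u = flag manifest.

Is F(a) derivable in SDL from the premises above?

No

Premise 6 is O(g ⊃ not a), but O(g) is not derivable from the premises (the permission P(g) asserts only not O(not g), not O(g)), so it does not yield O(not a).
No other premise forces O(not a). An ideal world satisfying every premise can still have a true, so F(a) is not derivable.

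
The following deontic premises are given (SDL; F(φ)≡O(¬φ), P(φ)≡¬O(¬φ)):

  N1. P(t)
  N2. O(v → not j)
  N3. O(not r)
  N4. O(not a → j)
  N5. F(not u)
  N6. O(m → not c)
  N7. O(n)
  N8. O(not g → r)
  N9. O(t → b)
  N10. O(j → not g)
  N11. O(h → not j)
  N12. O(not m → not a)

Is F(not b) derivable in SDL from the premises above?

No

Premise 9 is O(t → b), but O(t) is not derivable from the premises (the permission P(t) asserts only not O(not t), not O(t)), so it does not yield O(b).
No other premise forces O(b). An ideal world satisfying every premise can still have not b true, so F(not b) is not derivable.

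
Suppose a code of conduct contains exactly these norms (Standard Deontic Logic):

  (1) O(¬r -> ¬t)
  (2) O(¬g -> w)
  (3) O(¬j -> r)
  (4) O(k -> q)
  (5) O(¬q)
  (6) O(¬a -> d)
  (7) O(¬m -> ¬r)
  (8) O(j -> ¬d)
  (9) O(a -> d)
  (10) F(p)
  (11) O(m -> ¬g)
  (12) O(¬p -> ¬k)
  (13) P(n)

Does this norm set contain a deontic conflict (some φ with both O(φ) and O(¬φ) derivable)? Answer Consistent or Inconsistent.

Premise 4 is O(k -> q), but O(k) is not derivable from the premises, so it does not yield O(q).
So O(q) is not derivable, and the apparent clash with O(¬q) does not arise.
A world satisfying every obligation exists (e.g. a=false, d=true, g=false, j=false, k=false, m=true, n=false, p=false, q=false, r=true, t=false, w=true); no atom is both obligatory and forbidden, so the set is consistent.

Consistent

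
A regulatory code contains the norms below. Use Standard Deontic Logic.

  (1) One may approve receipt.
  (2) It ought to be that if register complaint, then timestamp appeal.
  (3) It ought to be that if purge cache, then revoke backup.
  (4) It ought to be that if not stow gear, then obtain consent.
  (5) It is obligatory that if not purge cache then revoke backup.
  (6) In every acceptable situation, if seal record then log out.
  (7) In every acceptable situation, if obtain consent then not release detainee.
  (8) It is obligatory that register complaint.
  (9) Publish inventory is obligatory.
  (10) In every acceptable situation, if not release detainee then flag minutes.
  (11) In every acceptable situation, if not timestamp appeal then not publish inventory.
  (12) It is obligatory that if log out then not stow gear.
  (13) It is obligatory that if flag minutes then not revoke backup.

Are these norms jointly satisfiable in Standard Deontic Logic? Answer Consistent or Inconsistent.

Consistent

Premise 11 is O(¬timestamp_appeal → ¬publish_inventory), but O(¬timestamp_appeal) is not derivable from the premises, so it does not yield O(¬publish_inventory).
So O(¬publish_inventory) is not derivable, and the apparent clash with O(publish_inventory) does not arise.
A world satisfying every obligation exists (e.g. approve_receipt=false, flag_minutes=false, log_out=false, obtain_consent=false, publish_inventory=true, purge_cache=false, register_complaint=true, release_detainee=true, revoke_backup=true, seal_record=false, stow_gear=true, timestamp_appeal=true); no atom is both obligatory and forbidden, so the set is consistent.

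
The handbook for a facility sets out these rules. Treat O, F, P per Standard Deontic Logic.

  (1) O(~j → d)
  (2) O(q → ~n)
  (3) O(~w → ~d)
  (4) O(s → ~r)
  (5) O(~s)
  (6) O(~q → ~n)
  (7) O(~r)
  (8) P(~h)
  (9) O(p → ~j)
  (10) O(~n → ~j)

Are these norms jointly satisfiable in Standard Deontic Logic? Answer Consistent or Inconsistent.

Consistent

Premise 4 is O(s → ~r); even if O(~r) held, inferring O(s) would be affirming the consequent — invalid.
So O(s) is not derivable, and the apparent clash with O(~s) does not arise.
A world satisfying every obligation exists (e.g. d=true, h=false, j=false, n=false, p=false, q=false, r=false, s=false, w=true); no atom is both obligatory and forbidden, so the set is consistent.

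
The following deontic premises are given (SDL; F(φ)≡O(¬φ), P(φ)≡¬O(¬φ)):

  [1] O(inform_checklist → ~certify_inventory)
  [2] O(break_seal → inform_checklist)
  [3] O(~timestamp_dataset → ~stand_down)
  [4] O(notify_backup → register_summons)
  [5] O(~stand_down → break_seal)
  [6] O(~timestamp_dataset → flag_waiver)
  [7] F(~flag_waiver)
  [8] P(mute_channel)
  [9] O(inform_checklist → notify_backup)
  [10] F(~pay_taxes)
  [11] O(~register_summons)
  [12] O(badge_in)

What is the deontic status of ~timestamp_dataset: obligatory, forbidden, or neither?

Forbidden

Premise 11 gives O(~register_summons).
Premise 4, O(notify_backup → register_summons), contraposes to O(~register_summons → ~notify_backup); with O(~register_summons) we get O(~notify_backup).
Premise 9 is O(inform_checklist → notify_backup); contrapositively O(~notify_backup → ~inform_checklist). Since O(~notify_backup) holds, K gives O(~inform_checklist).
Premise 2 is O(break_seal → inform_checklist); contrapositively O(~inform_checklist → ~break_seal). Since O(~inform_checklist) holds, K gives O(~break_seal).
The contrapositive of premise 5 (O(~stand_down → break_seal)) is O(~break_seal → stand_down), and O(~break_seal) is already established, so O(stand_down).
Premise 3 is O(~timestamp_dataset → ~stand_down); contrapositively O(stand_down → timestamp_dataset). Since O(stand_down) holds, K gives O(timestamp_dataset).
Premises 1, 6, 7, 8, 10, 12 do not contribute to this derivation.
Thus O(timestamp_dataset), which is F(~timestamp_dataset): ~timestamp_dataset is forbidden.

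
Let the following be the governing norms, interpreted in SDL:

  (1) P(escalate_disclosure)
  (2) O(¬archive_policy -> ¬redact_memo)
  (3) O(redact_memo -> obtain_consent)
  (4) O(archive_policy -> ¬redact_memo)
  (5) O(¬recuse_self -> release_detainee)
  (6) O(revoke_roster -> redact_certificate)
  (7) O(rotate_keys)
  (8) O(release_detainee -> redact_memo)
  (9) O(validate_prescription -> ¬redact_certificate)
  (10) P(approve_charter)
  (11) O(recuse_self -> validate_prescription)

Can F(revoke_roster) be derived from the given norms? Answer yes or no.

Premises 2 and 4 are O(¬archive_policy -> ¬redact_memo) and O(archive_policy -> ¬redact_memo); every ideal world satisfies ¬archive_policy or archive_policy, so in either case ¬redact_memo holds — hence O(¬redact_memo).
Premise 8 is O(release_detainee -> redact_memo); contrapositively O(¬redact_memo -> ¬release_detainee). Since O(¬redact_memo) holds, K gives O(¬release_detainee).
Premise 5 is O(¬recuse_self -> release_detainee); contrapositively O(¬release_detainee -> recuse_self). Since O(¬release_detainee) holds, K gives O(recuse_self).
With premise 11, O(recuse_self -> validate_prescription), the K-axiom yields O(validate_prescription).
Premise 9 is O(validate_prescription -> ¬redact_certificate); since O(validate_prescription), deontic closure gives O(¬redact_certificate).
Premise 6 is O(revoke_roster -> redact_certificate); contrapositively O(¬redact_certificate -> ¬revoke_roster). Since O(¬redact_certificate) holds, K gives O(¬revoke_roster).
Premises 1, 3, 7, 10 do not contribute to this derivation.
So O(¬revoke_roster) holds, i.e. F(revoke_roster). The claim follows.

Yes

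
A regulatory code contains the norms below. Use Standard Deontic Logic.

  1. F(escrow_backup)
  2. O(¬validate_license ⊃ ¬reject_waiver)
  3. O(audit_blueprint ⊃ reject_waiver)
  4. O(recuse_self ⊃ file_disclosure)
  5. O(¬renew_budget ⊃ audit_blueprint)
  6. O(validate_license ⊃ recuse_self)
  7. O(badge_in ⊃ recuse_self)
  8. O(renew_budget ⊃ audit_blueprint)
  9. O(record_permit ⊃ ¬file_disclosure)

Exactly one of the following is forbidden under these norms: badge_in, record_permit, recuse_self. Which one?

record_permit

By case analysis on renew_budget: premise 8 gives O(renew_budget ⊃ audit_blueprint) and premise 5 gives O(¬renew_budget ⊃ audit_blueprint), so O(audit_blueprint) either way.
Premise 3 is O(audit_blueprint ⊃ reject_waiver); since O(audit_blueprint), deontic closure gives O(reject_waiver).
Premise 2, O(¬validate_license ⊃ ¬reject_waiver), contraposes to O(reject_waiver ⊃ validate_license); with O(reject_waiver) we get O(validate_license).
Premise 6 is O(validate_license ⊃ recuse_self); since O(validate_license), deontic closure gives O(recuse_self).
Premise 4 is O(recuse_self ⊃ file_disclosure); since O(recuse_self), deontic closure gives O(file_disclosure).
The contrapositive of premise 9 (O(record_permit ⊃ ¬file_disclosure)) is O(file_disclosure ⊃ ¬record_permit), and O(file_disclosure) is already established, so O(¬record_permit).
So O(¬record_permit) holds, i.e. record_permit is forbidden. None of the other listed options is forbidden under the premises.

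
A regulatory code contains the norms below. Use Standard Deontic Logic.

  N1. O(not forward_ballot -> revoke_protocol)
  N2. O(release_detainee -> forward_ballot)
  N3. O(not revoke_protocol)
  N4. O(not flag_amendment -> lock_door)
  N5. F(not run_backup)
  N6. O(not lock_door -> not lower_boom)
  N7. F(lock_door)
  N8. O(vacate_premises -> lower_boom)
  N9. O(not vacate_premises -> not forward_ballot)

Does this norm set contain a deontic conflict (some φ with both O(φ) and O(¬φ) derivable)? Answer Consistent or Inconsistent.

Premise 3 gives O(not revoke_protocol).
Premise 1 is O(not forward_ballot -> revoke_protocol); contrapositively O(not revoke_protocol -> forward_ballot). Since O(not revoke_protocol) holds, K gives O(forward_ballot).
Premise 9, O(not vacate_premises -> not forward_ballot), contraposes to O(forward_ballot -> vacate_premises); with O(forward_ballot) we get O(vacate_premises).
With premise 8, O(vacate_premises -> lower_boom), the K-axiom yields O(lower_boom).
The contrapositive of premise 6 (O(not lock_door -> not lower_boom)) is O(lower_boom -> lock_door), and O(lower_boom) is already established, so O(lock_door).
However, F(lock_door) at premise 7 amounts to O(not lock_door).
We now have both O(lock_door) and O(not lock_door) — lock_door is simultaneously obligatory and forbidden, violating the D-axiom.

Inconsistent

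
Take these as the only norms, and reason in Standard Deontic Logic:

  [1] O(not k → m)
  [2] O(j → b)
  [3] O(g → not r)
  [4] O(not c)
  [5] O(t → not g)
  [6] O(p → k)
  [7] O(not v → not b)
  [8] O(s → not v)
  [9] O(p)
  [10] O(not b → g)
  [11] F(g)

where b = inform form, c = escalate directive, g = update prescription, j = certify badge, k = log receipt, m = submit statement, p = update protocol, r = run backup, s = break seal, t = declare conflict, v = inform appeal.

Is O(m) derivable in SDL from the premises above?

No

Premise 1 is O(not k → m), but O(not k) is not derivable from the premises, so it does not yield O(m).
No other premise forces O(m). An ideal world satisfying every premise can still have m false, so O(m) is not derivable.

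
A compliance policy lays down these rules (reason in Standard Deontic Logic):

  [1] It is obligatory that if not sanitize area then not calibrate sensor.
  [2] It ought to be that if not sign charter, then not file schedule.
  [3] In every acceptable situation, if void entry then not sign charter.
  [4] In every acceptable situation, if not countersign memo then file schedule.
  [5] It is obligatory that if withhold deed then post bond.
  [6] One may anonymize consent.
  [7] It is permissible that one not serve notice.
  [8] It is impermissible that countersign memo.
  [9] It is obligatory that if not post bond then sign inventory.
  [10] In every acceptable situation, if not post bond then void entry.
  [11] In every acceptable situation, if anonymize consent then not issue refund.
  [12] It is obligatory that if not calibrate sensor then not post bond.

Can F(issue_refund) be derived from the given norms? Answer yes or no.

Premise 11 is O(anonymize_consent → ¬issue_refund), but O(anonymize_consent) is not derivable from the premises (the permission P(anonymize_consent) asserts only ¬O(¬anonymize_consent), not O(anonymize_consent)), so it does not yield O(¬issue_refund).
No other premise forces O(¬issue_refund). An ideal world satisfying every premise can still have issue_refund true, so F(issue_refund) is not derivable.

No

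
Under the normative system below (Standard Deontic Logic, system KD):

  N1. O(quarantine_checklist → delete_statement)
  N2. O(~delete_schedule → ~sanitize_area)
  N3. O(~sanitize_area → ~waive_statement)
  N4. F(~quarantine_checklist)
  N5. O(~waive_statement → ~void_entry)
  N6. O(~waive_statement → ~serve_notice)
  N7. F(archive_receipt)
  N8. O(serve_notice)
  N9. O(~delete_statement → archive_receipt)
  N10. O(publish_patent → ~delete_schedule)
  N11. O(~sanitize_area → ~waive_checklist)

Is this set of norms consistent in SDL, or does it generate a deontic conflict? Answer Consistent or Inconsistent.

Consistent

Premise 9 is O(~delete_statement → archive_receipt), but O(~delete_statement) is not derivable from the premises, so it does not yield O(archive_receipt).
So O(archive_receipt) is not derivable, and the apparent clash with O(~archive_receipt) does not arise.
A world satisfying every obligation exists (e.g. archive_receipt=false, delete_schedule=true, delete_statement=true, publish_patent=false, quarantine_checklist=true, sanitize_area=true, serve_notice=true, void_entry=false, waive_checklist=false, waive_statement=true); no atom is both obligatory and forbidden, so the set is consistent.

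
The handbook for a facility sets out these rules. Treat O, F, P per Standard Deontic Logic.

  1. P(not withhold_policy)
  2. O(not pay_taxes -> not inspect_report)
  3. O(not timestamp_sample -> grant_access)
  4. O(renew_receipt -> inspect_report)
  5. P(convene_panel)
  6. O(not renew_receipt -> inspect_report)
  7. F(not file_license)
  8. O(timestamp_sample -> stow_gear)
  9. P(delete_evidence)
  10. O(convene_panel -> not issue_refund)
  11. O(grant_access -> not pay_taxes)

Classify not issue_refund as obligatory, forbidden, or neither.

Neither

Premise 10 is O(convene_panel -> not issue_refund), but O(convene_panel) is not derivable from the premises (the permission P(convene_panel) asserts only not O(not convene_panel), not O(convene_panel)), so it does not yield O(not issue_refund).
No premise or chain of K-axiom applications forces O(not issue_refund), and none forces O(issue_refund). So not issue_refund is neither obligatory nor forbidden under these norms.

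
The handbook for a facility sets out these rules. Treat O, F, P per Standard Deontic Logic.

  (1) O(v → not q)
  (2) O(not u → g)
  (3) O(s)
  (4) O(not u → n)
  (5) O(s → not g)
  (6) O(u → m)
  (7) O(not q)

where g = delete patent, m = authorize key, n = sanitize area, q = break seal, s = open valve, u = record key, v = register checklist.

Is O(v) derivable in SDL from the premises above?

No

Premise 1 is O(v → not q); even if O(not q) held, inferring O(v) would be affirming the consequent — invalid.
No other premise forces O(v). An ideal world satisfying every premise can still have v false, so O(v) is not derivable.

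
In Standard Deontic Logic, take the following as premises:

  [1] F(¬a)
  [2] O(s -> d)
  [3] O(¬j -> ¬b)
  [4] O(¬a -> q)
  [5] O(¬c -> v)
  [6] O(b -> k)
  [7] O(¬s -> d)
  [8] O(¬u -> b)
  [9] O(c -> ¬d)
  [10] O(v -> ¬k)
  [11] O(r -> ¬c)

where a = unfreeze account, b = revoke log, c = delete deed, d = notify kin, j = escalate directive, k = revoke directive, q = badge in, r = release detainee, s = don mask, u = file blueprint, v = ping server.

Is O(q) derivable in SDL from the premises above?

Premise 4 is O(¬a -> q), but O(¬a) is not derivable from the premises, so it does not yield O(q).
No other premise forces O(q). An ideal world satisfying every premise can still have q false, so O(q) is not derivable.

No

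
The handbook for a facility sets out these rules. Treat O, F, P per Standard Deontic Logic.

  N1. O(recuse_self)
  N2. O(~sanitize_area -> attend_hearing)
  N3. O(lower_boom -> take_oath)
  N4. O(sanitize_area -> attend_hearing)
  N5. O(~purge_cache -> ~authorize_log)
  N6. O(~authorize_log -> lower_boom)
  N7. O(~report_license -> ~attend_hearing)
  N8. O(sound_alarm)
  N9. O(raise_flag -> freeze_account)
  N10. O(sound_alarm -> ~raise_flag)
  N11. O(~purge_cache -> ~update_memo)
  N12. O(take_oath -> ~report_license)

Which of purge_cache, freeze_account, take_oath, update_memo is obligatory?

purge_cache

By case analysis on sanitize_area: premise 4 gives O(sanitize_area -> attend_hearing) and premise 2 gives O(~sanitize_area -> attend_hearing), so O(attend_hearing) either way.
Premise 7 is O(~report_license -> ~attend_hearing); contrapositively O(attend_hearing -> report_license). Since O(attend_hearing) holds, K gives O(report_license).
Premise 12 is O(take_oath -> ~report_license); contrapositively O(report_license -> ~take_oath). Since O(report_license) holds, K gives O(~take_oath).
Premise 3, O(lower_boom -> take_oath), contraposes to O(~take_oath -> ~lower_boom); with O(~take_oath) we get O(~lower_boom).
Premise 6 is O(~authorize_log -> lower_boom); contrapositively O(~lower_boom -> authorize_log). Since O(~lower_boom) holds, K gives O(authorize_log).
Premise 5 is O(~purge_cache -> ~authorize_log); contrapositively O(authorize_log -> purge_cache). Since O(authorize_log) holds, K gives O(purge_cache).
So O(purge_cache) holds — purge_cache is obligatory. None of the other listed options is made obligatory by any chain of premises.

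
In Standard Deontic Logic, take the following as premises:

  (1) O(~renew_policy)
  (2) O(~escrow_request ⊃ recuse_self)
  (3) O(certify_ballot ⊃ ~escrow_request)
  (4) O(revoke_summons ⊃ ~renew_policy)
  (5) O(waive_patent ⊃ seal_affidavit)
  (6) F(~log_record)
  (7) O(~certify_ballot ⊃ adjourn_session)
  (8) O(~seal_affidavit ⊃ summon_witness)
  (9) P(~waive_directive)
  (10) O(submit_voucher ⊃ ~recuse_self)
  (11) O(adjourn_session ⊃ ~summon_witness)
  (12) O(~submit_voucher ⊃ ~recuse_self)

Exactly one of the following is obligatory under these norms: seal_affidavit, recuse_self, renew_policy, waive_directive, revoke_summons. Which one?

By case analysis on submit_voucher: premise 10 gives O(submit_voucher ⊃ ~recuse_self) and premise 12 gives O(~submit_voucher ⊃ ~recuse_self), so O(~recuse_self) either way.
The contrapositive of premise 2 (O(~escrow_request ⊃ recuse_self)) is O(~recuse_self ⊃ escrow_request), and O(~recuse_self) is already established, so O(escrow_request).
The contrapositive of premise 3 (O(certify_ballot ⊃ ~escrow_request)) is O(escrow_request ⊃ ~certify_ballot), and O(escrow_request) is already established, so O(~certify_ballot).
Applying K to premise 7 (O(~certify_ballot ⊃ adjourn_session)) and O(~certify_ballot) yields O(adjourn_session).
Premise 11 is O(adjourn_session ⊃ ~summon_witness); since O(adjourn_session), deontic closure gives O(~summon_witness).
Premise 8 is O(~seal_affidavit ⊃ summon_witness); contrapositively O(~summon_witness ⊃ seal_affidavit). Since O(~summon_witness) holds, K gives O(seal_affidavit).
So O(seal_affidavit) holds — seal_affidavit is obligatory. None of the other listed options is made obligatory by any chain of premises.

seal_affidavit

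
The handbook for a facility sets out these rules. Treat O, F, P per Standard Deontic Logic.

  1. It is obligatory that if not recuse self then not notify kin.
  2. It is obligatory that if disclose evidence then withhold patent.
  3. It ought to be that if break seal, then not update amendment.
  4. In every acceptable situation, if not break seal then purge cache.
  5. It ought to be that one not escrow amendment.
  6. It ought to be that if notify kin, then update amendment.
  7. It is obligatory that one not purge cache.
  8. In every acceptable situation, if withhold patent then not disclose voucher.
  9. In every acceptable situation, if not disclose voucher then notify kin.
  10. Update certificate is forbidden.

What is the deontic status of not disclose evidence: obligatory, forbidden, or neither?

Premise 7 states O(¬purge_cache) outright.
Premise 4 is O(¬break_seal → purge_cache); contrapositively O(¬purge_cache → break_seal). Since O(¬purge_cache) holds, K gives O(break_seal).
Applying K to premise 3 (O(break_seal → ¬update_amendment)) and O(break_seal) yields O(¬update_amendment).
The contrapositive of premise 6 (O(notify_kin → update_amendment)) is O(¬update_amendment → ¬notify_kin), and O(¬update_amendment) is already established, so O(¬notify_kin).
Premise 9, O(¬disclose_voucher → notify_kin), contraposes to O(¬notify_kin → disclose_voucher); with O(¬notify_kin) we get O(disclose_voucher).
The contrapositive of premise 8 (O(withhold_patent → ¬disclose_voucher)) is O(disclose_voucher → ¬withhold_patent), and O(disclose_voucher) is already established, so O(¬withhold_patent).
Premise 2, O(disclose_evidence → withhold_patent), contraposes to O(¬withhold_patent → ¬disclose_evidence); with O(¬withhold_patent) we get O(¬disclose_evidence).
Premises 1, 5, 10 do not contribute to this derivation.
Hence ¬disclose_evidence is obligatory.

Obligatory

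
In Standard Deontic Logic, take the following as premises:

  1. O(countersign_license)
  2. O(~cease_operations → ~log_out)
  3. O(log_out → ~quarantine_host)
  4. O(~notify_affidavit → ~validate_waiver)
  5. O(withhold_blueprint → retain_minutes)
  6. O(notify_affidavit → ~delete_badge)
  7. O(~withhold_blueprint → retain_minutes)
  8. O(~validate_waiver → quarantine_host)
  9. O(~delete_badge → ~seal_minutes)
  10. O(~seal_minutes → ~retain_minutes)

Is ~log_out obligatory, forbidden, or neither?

Obligatory

Premises 7 and 5 are O(~withhold_blueprint → retain_minutes) and O(withhold_blueprint → retain_minutes); every ideal world satisfies ~withhold_blueprint or withhold_blueprint, so in either case retain_minutes holds — hence O(retain_minutes).
Premise 10 is O(~seal_minutes → ~retain_minutes); contrapositively O(retain_minutes → seal_minutes). Since O(retain_minutes) holds, K gives O(seal_minutes).
Premise 9, O(~delete_badge → ~seal_minutes), contraposes to O(seal_minutes → delete_badge); with O(seal_minutes) we get O(delete_badge).
Premise 6, O(notify_affidavit → ~delete_badge), contraposes to O(delete_badge → ~notify_affidavit); with O(delete_badge) we get O(~notify_affidavit).
Premise 4 is O(~notify_affidavit → ~validate_waiver); since O(~notify_affidavit), deontic closure gives O(~validate_waiver).
Applying K to premise 8 (O(~validate_waiver → quarantine_host)) and O(~validate_waiver) yields O(quarantine_host).
Premise 3 is O(log_out → ~quarantine_host); contrapositively O(quarantine_host → ~log_out). Since O(quarantine_host) holds, K gives O(~log_out).
Premises 1, 2 do not contribute to this derivation.
Hence ~log_out is obligatory.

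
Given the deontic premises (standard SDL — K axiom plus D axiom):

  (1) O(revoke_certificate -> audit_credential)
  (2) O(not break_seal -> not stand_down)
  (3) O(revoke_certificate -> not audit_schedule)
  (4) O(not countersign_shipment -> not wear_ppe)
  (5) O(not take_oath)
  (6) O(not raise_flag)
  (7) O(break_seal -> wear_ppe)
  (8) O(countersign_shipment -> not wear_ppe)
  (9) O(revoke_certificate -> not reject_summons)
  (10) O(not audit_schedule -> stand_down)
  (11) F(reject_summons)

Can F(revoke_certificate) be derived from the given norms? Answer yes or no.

By case analysis on countersign_shipment: premise 8 gives O(countersign_shipment -> not wear_ppe) and premise 4 gives O(not countersign_shipment -> not wear_ppe), so O(not wear_ppe) either way.
Premise 7, O(break_seal -> wear_ppe), contraposes to O(not wear_ppe -> not break_seal); with O(not wear_ppe) we get O(not break_seal).
From O(not break_seal) and premise 2, O(not break_seal -> not stand_down), we obtain O(not stand_down).
Premise 10 is O(not audit_schedule -> stand_down); contrapositively O(not stand_down -> audit_schedule). Since O(not stand_down) holds, K gives O(audit_schedule).
The contrapositive of premise 3 (O(revoke_certificate -> not audit_schedule)) is O(audit_schedule -> not revoke_certificate), and O(audit_schedule) is already established, so O(not revoke_certificate).
Premises 1, 5, 6, 9, 11 do not contribute to this derivation.
So O(not revoke_certificate) holds, i.e. F(revoke_certificate). The claim follows.

Yes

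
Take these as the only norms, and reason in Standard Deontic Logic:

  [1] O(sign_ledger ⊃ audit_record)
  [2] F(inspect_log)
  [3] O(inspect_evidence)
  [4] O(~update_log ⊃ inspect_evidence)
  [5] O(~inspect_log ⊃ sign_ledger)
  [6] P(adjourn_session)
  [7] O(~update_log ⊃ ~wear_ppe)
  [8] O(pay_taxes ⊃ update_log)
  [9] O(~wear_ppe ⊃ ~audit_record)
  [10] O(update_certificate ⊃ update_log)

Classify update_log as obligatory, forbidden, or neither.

Premise 2, F(inspect_log), is equivalent to O(~inspect_log).
Premise 5 is O(~inspect_log ⊃ sign_ledger); since O(~inspect_log), deontic closure gives O(sign_ledger).
With premise 1, O(sign_ledger ⊃ audit_record), the K-axiom yields O(audit_record).
Premise 9, O(~wear_ppe ⊃ ~audit_record), contraposes to O(audit_record ⊃ wear_ppe); with O(audit_record) we get O(wear_ppe).
The contrapositive of premise 7 (O(~update_log ⊃ ~wear_ppe)) is O(wear_ppe ⊃ update_log), and O(wear_ppe) is already established, so O(update_log).
Premises 3, 4, 6, 8, 10 do not contribute to this derivation.
Hence update_log is obligatory.

Obligatory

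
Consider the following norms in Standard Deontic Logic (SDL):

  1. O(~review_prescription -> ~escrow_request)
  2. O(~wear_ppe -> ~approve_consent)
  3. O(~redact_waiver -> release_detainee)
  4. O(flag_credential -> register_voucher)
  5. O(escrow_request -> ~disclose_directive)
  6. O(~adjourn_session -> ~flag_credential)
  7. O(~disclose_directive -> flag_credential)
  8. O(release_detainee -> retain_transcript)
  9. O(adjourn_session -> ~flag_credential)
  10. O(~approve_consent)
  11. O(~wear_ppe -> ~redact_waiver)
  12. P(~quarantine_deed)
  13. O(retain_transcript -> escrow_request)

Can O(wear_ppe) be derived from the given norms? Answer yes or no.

By case analysis on adjourn_session: premise 9 gives O(adjourn_session -> ~flag_credential) and premise 6 gives O(~adjourn_session -> ~flag_credential), so O(~flag_credential) either way.
The contrapositive of premise 7 (O(~disclose_directive -> flag_credential)) is O(~flag_credential -> disclose_directive), and O(~flag_credential) is already established, so O(disclose_directive).
Premise 5, O(escrow_request -> ~disclose_directive), contraposes to O(disclose_directive -> ~escrow_request); with O(disclose_directive) we get O(~escrow_request).
Premise 13, O(retain_transcript -> escrow_request), contraposes to O(~escrow_request -> ~retain_transcript); with O(~escrow_request) we get O(~retain_transcript).
The contrapositive of premise 8 (O(release_detainee -> retain_transcript)) is O(~retain_transcript -> ~release_detainee), and O(~retain_transcript) is already established, so O(~release_detainee).
Premise 3, O(~redact_waiver -> release_detainee), contraposes to O(~release_detainee -> redact_waiver); with O(~release_detainee) we get O(redact_waiver).
The contrapositive of premise 11 (O(~wear_ppe -> ~redact_waiver)) is O(redact_waiver -> wear_ppe), and O(redact_waiver) is already established, so O(wear_ppe).
Premises 1, 2, 4, 10, 12 do not contribute to this derivation.
So O(wear_ppe) follows.

Yes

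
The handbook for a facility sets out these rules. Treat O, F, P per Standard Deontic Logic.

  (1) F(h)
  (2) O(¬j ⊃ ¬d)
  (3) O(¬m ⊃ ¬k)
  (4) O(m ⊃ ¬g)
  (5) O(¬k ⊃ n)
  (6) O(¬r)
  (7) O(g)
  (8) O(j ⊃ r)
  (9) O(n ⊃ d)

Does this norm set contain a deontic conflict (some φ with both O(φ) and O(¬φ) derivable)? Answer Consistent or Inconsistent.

Inconsistent

Premise 7 states O(g) outright.
Premise 4, O(m ⊃ ¬g), contraposes to O(g ⊃ ¬m); with O(g) we get O(¬m).
Premise 3 is O(¬m ⊃ ¬k); since O(¬m), deontic closure gives O(¬k).
Premise 5 is O(¬k ⊃ n); since O(¬k), deontic closure gives O(n).
Applying K to premise 9 (O(n ⊃ d)) and O(n) yields O(d).
Premise 2 is O(¬j ⊃ ¬d); contrapositively O(d ⊃ j). Since O(d) holds, K gives O(j).
Premise 8 is O(j ⊃ r); since O(j), deontic closure gives O(r).
Yet premise 6 states O(¬r).
We now have both O(r) and O(¬r) — r is simultaneously obligatory and forbidden, violating the D-axiom.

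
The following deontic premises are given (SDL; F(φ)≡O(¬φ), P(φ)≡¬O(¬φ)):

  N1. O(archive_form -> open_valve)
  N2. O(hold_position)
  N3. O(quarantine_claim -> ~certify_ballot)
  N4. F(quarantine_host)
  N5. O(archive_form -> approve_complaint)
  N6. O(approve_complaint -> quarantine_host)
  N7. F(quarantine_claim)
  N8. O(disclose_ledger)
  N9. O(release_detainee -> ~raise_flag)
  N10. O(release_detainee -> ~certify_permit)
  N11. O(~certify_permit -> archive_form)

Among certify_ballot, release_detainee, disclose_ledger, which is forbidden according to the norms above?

release_detainee

F(quarantine_host) at premise 4 means O(~quarantine_host).
Premise 6, O(approve_complaint -> quarantine_host), contraposes to O(~quarantine_host -> ~approve_complaint); with O(~quarantine_host) we get O(~approve_complaint).
Premise 5, O(archive_form -> approve_complaint), contraposes to O(~approve_complaint -> ~archive_form); with O(~approve_complaint) we get O(~archive_form).
Premise 11 is O(~certify_permit -> archive_form); contrapositively O(~archive_form -> certify_permit). Since O(~archive_form) holds, K gives O(certify_permit).
Premise 10 is O(release_detainee -> ~certify_permit); contrapositively O(certify_permit -> ~release_detainee). Since O(certify_permit) holds, K gives O(~release_detainee).
So O(~release_detainee) holds, i.e. release_detainee is forbidden. None of the other listed options is forbidden under the premises.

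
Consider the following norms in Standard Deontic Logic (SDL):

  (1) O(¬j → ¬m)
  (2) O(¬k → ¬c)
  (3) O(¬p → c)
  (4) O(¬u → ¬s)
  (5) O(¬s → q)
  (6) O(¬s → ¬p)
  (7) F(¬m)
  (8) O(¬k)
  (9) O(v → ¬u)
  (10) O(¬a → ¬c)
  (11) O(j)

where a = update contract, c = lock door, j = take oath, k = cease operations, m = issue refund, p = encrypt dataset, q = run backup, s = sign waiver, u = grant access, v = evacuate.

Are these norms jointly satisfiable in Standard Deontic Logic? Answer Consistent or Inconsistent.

Consistent

Premise 1 is O(¬j → ¬m), but O(¬j) is not derivable from the premises, so it does not yield O(¬m).
So O(¬m) is not derivable, and the apparent clash with O(m) does not arise.
A world satisfying every obligation exists (e.g. a=false, c=false, j=true, k=false, m=true, p=true, q=false, s=true, u=true, v=false); no atom is both obligatory and forbidden, so the set is consistent.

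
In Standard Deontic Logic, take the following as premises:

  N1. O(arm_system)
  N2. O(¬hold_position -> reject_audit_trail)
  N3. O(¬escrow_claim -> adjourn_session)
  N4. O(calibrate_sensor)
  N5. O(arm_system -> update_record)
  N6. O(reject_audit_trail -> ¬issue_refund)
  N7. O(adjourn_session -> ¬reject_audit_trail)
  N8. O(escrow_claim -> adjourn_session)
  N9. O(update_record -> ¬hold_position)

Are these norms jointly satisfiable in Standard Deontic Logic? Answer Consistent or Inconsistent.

Inconsistent

Premises 8 and 3 are O(escrow_claim -> adjourn_session) and O(¬escrow_claim -> adjourn_session); every ideal world satisfies escrow_claim or ¬escrow_claim, so in either case adjourn_session holds — hence O(adjourn_session).
Applying K to premise 7 (O(adjourn_session -> ¬reject_audit_trail)) and O(adjourn_session) yields O(¬reject_audit_trail).
Premise 2 is O(¬hold_position -> reject_audit_trail); contrapositively O(¬reject_audit_trail -> hold_position). Since O(¬reject_audit_trail) holds, K gives O(hold_position).
The contrapositive of premise 9 (O(update_record -> ¬hold_position)) is O(hold_position -> ¬update_record), and O(hold_position) is already established, so O(¬update_record).
The contrapositive of premise 5 (O(arm_system -> update_record)) is O(¬update_record -> ¬arm_system), and O(¬update_record) is already established, so O(¬arm_system).
However, premise 1 gives O(arm_system).
We now have both O(¬arm_system) and O(arm_system) — arm_system is simultaneously obligatory and forbidden, violating the D-axiom.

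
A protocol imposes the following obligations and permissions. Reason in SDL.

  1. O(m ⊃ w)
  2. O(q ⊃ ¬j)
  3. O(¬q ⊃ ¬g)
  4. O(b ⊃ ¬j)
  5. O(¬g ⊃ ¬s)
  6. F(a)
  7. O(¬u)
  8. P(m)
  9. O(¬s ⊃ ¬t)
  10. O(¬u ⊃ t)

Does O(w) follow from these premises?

Premise 1 is O(m ⊃ w), but O(m) is not derivable from the premises (the permission P(m) asserts only ¬O(¬m), not O(m)), so it does not yield O(w).
No other premise forces O(w). An ideal world satisfying every premise can still have w false, so O(w) is not derivable.

No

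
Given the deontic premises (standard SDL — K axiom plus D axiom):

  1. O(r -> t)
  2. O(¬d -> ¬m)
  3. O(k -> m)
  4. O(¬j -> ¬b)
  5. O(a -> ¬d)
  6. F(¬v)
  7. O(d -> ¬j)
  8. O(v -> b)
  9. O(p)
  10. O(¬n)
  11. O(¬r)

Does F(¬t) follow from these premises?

No

Premise 1 is O(r -> t), but O(r) is not derivable from the premises, so it does not yield O(t).
No other premise forces O(t). An ideal world satisfying every premise can still have ¬t true, so F(¬t) is not derivable.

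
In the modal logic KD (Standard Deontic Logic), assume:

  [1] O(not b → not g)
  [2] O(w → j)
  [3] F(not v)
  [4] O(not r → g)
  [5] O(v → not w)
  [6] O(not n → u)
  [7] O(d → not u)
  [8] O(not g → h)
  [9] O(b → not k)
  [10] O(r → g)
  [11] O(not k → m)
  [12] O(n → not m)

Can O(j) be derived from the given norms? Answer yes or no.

Premise 2 is O(w → j), but O(w) is not derivable from the premises, so it does not yield O(j).
No other premise forces O(j). An ideal world satisfying every premise can still have j false, so O(j) is not derivable.

No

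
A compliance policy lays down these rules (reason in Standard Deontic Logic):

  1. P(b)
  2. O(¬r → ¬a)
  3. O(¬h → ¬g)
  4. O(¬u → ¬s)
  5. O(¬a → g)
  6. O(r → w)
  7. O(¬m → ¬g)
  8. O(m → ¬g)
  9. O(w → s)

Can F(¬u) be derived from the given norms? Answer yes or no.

Yes

By case analysis on m: premise 8 gives O(m → ¬g) and premise 7 gives O(¬m → ¬g), so O(¬g) either way.
Premise 5 is O(¬a → g); contrapositively O(¬g → a). Since O(¬g) holds, K gives O(a).
The contrapositive of premise 2 (O(¬r → ¬a)) is O(a → r), and O(a) is already established, so O(r).
Applying K to premise 6 (O(r → w)) and O(r) yields O(w).
With premise 9, O(w → s), the K-axiom yields O(s).
The contrapositive of premise 4 (O(¬u → ¬s)) is O(s → u), and O(s) is already established, so O(u).
Premises 1, 3 do not contribute to this derivation.
So O(u) holds, i.e. F(¬u). The claim follows.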